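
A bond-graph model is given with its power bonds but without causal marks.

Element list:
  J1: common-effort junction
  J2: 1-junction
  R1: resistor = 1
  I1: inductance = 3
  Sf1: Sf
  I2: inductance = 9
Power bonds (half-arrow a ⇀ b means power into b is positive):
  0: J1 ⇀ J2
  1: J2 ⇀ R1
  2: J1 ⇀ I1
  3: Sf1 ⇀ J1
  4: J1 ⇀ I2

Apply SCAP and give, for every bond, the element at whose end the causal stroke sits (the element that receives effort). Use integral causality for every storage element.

b0 |J1
b1 |J2
b2 |I1
b3 |Sf1
b4 |I2

β3 stroke→Sf1  (Sf1 fixes flow; stroke at Sf1)
β2 stroke→I1  (I1 outputs flow p/I1)
β4 stroke→I2  (prefer integral on I2)
β0 stroke→J1  (only one effort-in slot at J1)
β1 stroke→J2  (1-jn J2 has f-setter on 0)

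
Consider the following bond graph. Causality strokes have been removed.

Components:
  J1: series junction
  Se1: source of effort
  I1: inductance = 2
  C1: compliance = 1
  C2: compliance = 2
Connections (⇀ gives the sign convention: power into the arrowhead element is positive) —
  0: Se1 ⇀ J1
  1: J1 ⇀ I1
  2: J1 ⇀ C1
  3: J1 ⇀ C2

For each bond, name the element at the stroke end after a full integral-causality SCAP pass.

bond 0 stroke→J1  (Se1 (Se) sets effort on bond)
bond 1 stroke→I1  (prefer integral on I1)
bond 2 stroke→J1  (J1: bond 1 brought flow, rest push out)
bond 3 stroke→J1  (common-f at J1 fixed by 1)

bond 0 →J1
bond 1 →I1
bond 2 →J1
bond 3 →J1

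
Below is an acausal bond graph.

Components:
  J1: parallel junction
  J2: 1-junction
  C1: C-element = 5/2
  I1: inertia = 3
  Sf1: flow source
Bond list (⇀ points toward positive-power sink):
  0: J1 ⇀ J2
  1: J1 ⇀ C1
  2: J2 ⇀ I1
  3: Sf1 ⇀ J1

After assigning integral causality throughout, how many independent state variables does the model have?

2  (C1, I1 all integral)

β3 stroke at Sf1  (Sf1: flow source, stroke at near end)
β1 stroke at J1  (prefer integral on C1)
β0 stroke at J2  (J1: bond 1 brought effort, rest push out)
β2 stroke at I1  (J2: last free bond brings flow in)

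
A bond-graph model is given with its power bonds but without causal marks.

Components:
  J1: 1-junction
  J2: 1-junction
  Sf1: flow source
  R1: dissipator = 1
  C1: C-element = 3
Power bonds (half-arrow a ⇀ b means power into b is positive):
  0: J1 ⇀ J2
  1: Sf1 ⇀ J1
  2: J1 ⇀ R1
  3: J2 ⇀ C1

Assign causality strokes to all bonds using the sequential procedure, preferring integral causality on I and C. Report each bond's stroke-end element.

#0 →J1
#1 →Sf1
#2 →J1
#3 →J2

b1 stroke→Sf1  (Sf1 fixes flow; stroke at Sf1)
b0 stroke→J1  (J1: bond 1 brought flow, rest push out)
b2 stroke→J1  (J1: bond 1 brought flow, rest push out)
b3 stroke→J2  (common-f at J2 fixed by 0)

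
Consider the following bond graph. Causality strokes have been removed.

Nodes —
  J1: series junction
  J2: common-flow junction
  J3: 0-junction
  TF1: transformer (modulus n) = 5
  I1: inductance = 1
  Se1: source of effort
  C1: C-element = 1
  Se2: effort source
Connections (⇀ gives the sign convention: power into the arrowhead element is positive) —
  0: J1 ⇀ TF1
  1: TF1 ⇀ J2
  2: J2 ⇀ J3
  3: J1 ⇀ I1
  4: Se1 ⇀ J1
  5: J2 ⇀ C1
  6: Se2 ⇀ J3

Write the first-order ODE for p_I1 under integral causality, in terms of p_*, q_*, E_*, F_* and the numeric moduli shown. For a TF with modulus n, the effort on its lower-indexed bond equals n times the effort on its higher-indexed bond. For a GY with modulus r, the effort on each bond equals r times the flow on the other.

dp_I1/dt = E_Se1 - 5*E_Se2 - 5*q_C1

b4 stroke at J1  (Se1 (Se) sets effort on bond)
b6 stroke at J3  (source Se2 imposes e)
b2 stroke at J2  (J3: bond 6 brought effort, rest push out)
b3 stroke at I1  (I1: I, integral causality)
b0 stroke at J1  (J1 flow already set via bond 3)
b1 stroke at TF1  (TF TF1: opposite of bond 0)
b5 stroke at J2  (1-jn J2 has f-setter on 1)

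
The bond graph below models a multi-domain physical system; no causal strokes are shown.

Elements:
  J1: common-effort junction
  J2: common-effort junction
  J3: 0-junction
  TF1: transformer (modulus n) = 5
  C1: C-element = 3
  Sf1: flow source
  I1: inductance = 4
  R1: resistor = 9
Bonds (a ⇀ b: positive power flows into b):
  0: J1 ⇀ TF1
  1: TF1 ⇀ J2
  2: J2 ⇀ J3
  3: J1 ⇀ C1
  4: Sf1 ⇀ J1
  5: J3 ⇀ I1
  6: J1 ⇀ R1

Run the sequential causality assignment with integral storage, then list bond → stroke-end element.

β4 stroke→Sf1  (Sf1 (Sf) sets flow on bond)
β3 stroke→J1  (prefer integral on C1)
β0 stroke→TF1  (0-jn J1 has e-setter on 3)
β6 stroke→R1  (J1 effort already set via bond 3)
β1 stroke→J2  (TF1 one-in-one-out from 0)
β2 stroke→J3  (J2: bond 1 brought effort, rest push out)
β5 stroke→I1  (J3: bond 2 brought effort, rest push out)

β0 stroke→TF1
β1 stroke→J2
β2 stroke→J3
β3 stroke→J1
β4 stroke→Sf1
β5 stroke→I1
β6 stroke→R1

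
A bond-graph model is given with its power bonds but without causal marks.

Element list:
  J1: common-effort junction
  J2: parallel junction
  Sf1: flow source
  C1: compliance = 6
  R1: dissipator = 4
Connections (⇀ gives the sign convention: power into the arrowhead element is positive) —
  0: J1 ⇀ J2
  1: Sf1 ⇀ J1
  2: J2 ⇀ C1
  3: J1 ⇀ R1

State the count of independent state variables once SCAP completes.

1  (C1 all integral)

#1 →Sf1  (Sf1: flow source, stroke at near end)
#2 →J2  (C1: C, integral causality)
#0 →J1  (0-jn J2 has e-setter on 2)
#3 →R1  (common-e at J1 fixed by 0)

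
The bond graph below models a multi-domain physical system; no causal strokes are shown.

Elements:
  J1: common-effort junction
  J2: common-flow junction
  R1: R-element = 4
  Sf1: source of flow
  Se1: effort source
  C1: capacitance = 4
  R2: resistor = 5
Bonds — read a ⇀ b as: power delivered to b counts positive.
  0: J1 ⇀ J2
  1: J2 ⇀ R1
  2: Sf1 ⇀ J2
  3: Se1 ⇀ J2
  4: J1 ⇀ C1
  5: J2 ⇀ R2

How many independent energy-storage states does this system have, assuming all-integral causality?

#2 |Sf1  (Sf1: flow source, stroke at near end)
#3 |J2  (Se1 fixes effort; stroke away)
#0 |J2  (J2 flow already set via bond 2)
#1 |J2  (common-f at J2 fixed by 2)
#5 |J2  (common-f at J2 fixed by 2)
#4 |J1  (only one effort-in slot at J1)

1  (C1 all integral)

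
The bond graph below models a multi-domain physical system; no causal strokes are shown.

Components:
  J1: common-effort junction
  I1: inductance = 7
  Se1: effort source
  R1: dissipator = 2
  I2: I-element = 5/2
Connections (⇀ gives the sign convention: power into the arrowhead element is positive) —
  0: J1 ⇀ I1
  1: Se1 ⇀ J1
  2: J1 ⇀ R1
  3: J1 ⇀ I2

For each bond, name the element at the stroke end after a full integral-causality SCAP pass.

#1 →J1  (source Se1 imposes e)
#0 →I1  (J1 effort already set via bond 1)
#2 →R1  (0-jn J1 has e-setter on 1)
#3 →I2  (0-jn J1 has e-setter on 1)

β0 stroke at I1
β1 stroke at J1
β2 stroke at R1
β3 stroke at I2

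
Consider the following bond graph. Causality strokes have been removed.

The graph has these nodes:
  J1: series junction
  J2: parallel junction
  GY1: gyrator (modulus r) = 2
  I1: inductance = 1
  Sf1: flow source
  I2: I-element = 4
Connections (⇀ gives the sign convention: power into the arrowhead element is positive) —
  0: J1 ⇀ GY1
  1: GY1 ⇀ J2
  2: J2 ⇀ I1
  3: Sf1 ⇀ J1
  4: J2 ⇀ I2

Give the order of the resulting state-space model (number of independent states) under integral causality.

β3 |Sf1  (Sf1: flow source, stroke at near end)
β0 |J1  (common-f at J1 fixed by 3)
β1 |J2  (through GY1, causality inverts; strokes same side of GY1)
β2 |I1  (J2 effort already set via bond 1)
β4 |I2  (J2: bond 1 brought effort, rest push out)

2  (I1, I2 all integral)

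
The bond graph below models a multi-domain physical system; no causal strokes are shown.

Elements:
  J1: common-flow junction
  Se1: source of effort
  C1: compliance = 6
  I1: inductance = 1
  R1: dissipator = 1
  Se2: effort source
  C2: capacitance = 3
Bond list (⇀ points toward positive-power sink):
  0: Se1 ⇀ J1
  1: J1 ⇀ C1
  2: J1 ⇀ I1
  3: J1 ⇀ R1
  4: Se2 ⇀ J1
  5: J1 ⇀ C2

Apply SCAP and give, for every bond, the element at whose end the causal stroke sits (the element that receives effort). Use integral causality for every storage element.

β0 →J1  (Se1: effort source, stroke at far end)
β4 →J1  (Se2: effort source, stroke at far end)
β1 →J1  (C1: C, integral causality)
β2 →I1  (prefer integral on I1)
β3 →J1  (J1: bond 2 brought flow, rest push out)
β5 →J1  (1-jn J1 has f-setter on 2)

bond 0 stroke→J1
bond 1 stroke→J1
bond 2 stroke→I1
bond 3 stroke→J1
bond 4 stroke→J1
bond 5 stroke→J1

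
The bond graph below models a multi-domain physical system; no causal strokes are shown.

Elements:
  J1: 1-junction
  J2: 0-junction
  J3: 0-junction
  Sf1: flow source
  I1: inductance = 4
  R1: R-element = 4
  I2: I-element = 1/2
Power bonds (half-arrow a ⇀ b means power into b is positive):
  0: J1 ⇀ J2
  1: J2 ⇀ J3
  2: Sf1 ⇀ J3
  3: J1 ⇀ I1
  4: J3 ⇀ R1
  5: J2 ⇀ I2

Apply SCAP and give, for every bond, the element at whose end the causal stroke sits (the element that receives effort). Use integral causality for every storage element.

bond 2 stroke→Sf1  (Sf1: flow source, stroke at near end)
bond 3 stroke→I1  (prefer integral on I1)
bond 0 stroke→J1  (J1 flow already set via bond 3)
bond 5 stroke→I2  (I2: I, integral causality)
bond 1 stroke→J2  (closing 0-jn rule on J2)
bond 4 stroke→J3  (J3 needs exactly one e-in)

bond 0 stroke→J1
bond 1 stroke→J2
bond 2 stroke→Sf1
bond 3 stroke→I1
bond 4 stroke→J3
bond 5 stroke→I2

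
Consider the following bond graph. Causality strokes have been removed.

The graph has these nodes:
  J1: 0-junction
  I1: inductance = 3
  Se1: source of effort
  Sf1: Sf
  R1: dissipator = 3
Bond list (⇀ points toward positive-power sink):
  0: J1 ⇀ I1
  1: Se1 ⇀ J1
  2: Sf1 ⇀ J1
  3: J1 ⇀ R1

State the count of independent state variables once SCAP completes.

b1 |J1  (Se1 fixes effort; stroke away)
b2 |Sf1  (Sf1 fixes flow; stroke at Sf1)
b0 |I1  (J1: bond 1 brought effort, rest push out)
b3 |R1  (J1 effort already set via bond 1)

1  (I1 all integral)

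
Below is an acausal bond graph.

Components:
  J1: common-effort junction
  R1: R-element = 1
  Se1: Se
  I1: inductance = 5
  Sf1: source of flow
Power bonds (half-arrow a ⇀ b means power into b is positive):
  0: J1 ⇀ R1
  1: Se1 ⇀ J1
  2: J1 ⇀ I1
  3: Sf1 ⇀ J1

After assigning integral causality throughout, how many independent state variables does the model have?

β1 →J1  (Se1 fixes effort; stroke away)
β3 →Sf1  (Sf1 (Sf) sets flow on bond)
β0 →R1  (J1: bond 1 brought effort, rest push out)
β2 →I1  (J1: bond 1 brought effort, rest push out)

1  (I1 all integral)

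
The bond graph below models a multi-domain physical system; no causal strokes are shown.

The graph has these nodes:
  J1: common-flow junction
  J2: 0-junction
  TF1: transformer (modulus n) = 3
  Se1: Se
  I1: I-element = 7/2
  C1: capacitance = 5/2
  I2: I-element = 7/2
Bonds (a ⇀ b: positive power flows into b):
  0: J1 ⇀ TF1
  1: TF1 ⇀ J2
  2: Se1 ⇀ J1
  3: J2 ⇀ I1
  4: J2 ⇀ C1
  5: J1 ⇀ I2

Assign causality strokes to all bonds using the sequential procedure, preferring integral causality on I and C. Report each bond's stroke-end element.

b0 →J1
b1 →TF1
b2 →J1
b3 →I1
b4 →J2
b5 →I2

#2 stroke at J1  (Se1 (Se) sets effort on bond)
#3 stroke at I1  (I1: I, integral causality)
#4 stroke at J2  (prefer integral on C1)
#1 stroke at TF1  (common-e at J2 fixed by 4)
#0 stroke at J1  (TF1 one-in-one-out from 1)
#5 stroke at I2  (J1 needs exactly one f-in)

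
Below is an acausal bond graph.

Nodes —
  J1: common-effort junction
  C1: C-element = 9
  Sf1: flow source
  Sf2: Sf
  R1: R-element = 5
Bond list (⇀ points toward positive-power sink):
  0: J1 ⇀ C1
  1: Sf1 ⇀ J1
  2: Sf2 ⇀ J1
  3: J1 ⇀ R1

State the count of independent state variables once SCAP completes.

1  (C1 all integral)

β1 stroke at Sf1  (Sf1 fixes flow; stroke at Sf1)
β2 stroke at Sf2  (source Sf2 imposes f)
β0 stroke at J1  (C1 outputs effort q/C1)
β3 stroke at R1  (J1 effort already set via bond 0)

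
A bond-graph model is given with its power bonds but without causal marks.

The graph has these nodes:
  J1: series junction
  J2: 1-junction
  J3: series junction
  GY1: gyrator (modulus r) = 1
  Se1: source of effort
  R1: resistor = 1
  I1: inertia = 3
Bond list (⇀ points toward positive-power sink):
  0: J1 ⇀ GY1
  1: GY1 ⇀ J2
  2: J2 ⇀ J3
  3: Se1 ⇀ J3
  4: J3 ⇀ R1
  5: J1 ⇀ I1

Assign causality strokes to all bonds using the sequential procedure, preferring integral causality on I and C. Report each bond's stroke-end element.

b0 stroke at J1
b1 stroke at J2
b2 stroke at J3
b3 stroke at J3
b4 stroke at R1
b5 stroke at I1

b3 |J3  (source Se1 imposes e)
b5 |I1  (I1 outputs flow p/I1)
b0 |J1  (1-jn J1 has f-setter on 5)
b1 |J2  (GY GY1: same side as bond 0)
b2 |J3  (closing 1-jn rule on J2)
b4 |R1  (closing 1-jn rule on J3)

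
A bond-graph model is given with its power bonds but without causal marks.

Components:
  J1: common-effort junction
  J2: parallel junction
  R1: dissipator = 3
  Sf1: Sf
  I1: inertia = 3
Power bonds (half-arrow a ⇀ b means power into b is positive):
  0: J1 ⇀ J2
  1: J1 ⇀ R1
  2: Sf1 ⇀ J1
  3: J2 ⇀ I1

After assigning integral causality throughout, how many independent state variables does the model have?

bond 2 |Sf1  (source Sf1 imposes f)
bond 3 |I1  (I1: I, integral causality)
bond 0 |J2  (closing 0-jn rule on J2)
bond 1 |J1  (J1 needs exactly one e-in)

1  (I1 all integral)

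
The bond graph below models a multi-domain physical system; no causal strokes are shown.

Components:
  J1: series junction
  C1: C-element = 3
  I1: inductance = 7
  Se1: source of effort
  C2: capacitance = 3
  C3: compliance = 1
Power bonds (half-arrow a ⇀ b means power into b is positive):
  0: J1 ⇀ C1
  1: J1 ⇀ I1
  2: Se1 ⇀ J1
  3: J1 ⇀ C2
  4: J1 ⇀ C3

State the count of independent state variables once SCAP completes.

bond 2 stroke→J1  (Se1 fixes effort; stroke away)
bond 0 stroke→J1  (C1 outputs effort q/C1)
bond 1 stroke→I1  (I1 outputs flow p/I1)
bond 3 stroke→J1  (J1 flow already set via bond 1)
bond 4 stroke→J1  (common-f at J1 fixed by 1)

4  (C1, C2, C3, I1 all integral)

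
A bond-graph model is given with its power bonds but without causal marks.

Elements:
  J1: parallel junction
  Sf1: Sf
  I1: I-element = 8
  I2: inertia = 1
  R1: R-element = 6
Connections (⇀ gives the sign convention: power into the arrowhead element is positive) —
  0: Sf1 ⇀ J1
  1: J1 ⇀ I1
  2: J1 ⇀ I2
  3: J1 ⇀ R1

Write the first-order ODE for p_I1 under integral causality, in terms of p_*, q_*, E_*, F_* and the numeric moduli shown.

dp_I1/dt = 6*F_Sf1 - 3*p_I1/4 - 6*p_I2

b0 stroke→Sf1  (Sf1 (Sf) sets flow on bond)
b1 stroke→I1  (prefer integral on I1)
b2 stroke→I2  (I2: I, integral causality)
b3 stroke→J1  (J1 needs exactly one e-in)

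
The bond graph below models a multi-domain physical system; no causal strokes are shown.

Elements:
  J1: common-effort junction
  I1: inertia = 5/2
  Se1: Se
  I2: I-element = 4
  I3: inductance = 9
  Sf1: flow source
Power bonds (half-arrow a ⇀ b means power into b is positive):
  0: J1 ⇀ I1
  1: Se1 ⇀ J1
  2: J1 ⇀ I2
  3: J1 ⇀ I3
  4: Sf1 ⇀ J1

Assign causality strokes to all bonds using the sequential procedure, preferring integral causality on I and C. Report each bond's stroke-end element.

bond 1 stroke at J1  (Se1 (Se) sets effort on bond)
bond 4 stroke at Sf1  (Sf1 fixes flow; stroke at Sf1)
bond 0 stroke at I1  (common-e at J1 fixed by 1)
bond 2 stroke at I2  (0-jn J1 has e-setter on 1)
bond 3 stroke at I3  (0-jn J1 has e-setter on 1)

bond 0 →I1
bond 1 →J1
bond 2 →I2
bond 3 →I3
bond 4 →Sf1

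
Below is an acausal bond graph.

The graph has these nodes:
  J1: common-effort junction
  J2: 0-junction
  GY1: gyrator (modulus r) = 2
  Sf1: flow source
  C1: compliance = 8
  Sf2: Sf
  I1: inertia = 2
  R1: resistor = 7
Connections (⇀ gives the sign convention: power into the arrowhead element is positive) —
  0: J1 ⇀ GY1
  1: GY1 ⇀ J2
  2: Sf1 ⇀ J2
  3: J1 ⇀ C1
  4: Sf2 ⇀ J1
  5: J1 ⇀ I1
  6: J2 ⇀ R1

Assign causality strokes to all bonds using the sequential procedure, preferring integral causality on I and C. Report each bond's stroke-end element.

β0 →GY1
β1 →GY1
β2 →Sf1
β3 →J1
β4 →Sf2
β5 →I1
β6 →J2

#2 |Sf1  (Sf1 (Sf) sets flow on bond)
#4 |Sf2  (Sf2: flow source, stroke at near end)
#3 |J1  (C1: C, integral causality)
#0 |GY1  (0-jn J1 has e-setter on 3)
#5 |I1  (common-e at J1 fixed by 3)
#1 |GY1  (GY1 both-in/both-out from 0)
#6 |J2  (J2 needs exactly one e-in)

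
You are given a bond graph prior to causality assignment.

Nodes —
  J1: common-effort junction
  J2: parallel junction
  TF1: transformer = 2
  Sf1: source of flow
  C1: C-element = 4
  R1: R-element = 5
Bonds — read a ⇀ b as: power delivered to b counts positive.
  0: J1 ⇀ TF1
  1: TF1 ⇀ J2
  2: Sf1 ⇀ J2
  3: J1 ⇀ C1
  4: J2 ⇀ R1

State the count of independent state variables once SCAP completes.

1  (C1 all integral)

#2 |Sf1  (Sf1 fixes flow; stroke at Sf1)
#3 |J1  (C1 integral (e out))
#0 |TF1  (0-jn J1 has e-setter on 3)
#1 |J2  (through TF1, causality passes straight; one stroke at TF1)
#4 |R1  (0-jn J2 has e-setter on 1)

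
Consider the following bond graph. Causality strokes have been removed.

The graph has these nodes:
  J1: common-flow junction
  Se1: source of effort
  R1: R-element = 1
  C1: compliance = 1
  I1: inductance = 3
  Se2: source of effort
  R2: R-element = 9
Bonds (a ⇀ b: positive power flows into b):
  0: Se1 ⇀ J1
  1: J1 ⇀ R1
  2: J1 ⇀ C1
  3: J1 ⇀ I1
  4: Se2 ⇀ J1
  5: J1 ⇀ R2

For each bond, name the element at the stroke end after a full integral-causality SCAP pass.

bond 0 stroke at J1  (source Se1 imposes e)
bond 4 stroke at J1  (Se2 (Se) sets effort on bond)
bond 2 stroke at J1  (C1 integral (e out))
bond 3 stroke at I1  (I1: I, integral causality)
bond 1 stroke at J1  (1-jn J1 has f-setter on 3)
bond 5 stroke at J1  (J1 flow already set via bond 3)

bond 0 stroke at J1
bond 1 stroke at J1
bond 2 stroke at J1
bond 3 stroke at I1
bond 4 stroke at J1
bond 5 stroke at J1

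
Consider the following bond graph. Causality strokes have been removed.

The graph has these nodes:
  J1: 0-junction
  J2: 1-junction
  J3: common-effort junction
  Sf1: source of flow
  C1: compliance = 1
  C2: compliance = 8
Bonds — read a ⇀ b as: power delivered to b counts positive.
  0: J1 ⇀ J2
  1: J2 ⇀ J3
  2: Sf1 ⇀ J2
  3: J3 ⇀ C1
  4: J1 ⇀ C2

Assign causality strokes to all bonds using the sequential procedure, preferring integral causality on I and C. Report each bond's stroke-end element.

b2 |Sf1  (Sf1: flow source, stroke at near end)
b0 |J2  (J2 flow already set via bond 2)
b1 |J2  (1-jn J2 has f-setter on 2)
b3 |J3  (J3 needs exactly one e-in)
b4 |J1  (J1 needs exactly one e-in)

#0 stroke at J2
#1 stroke at J2
#2 stroke at Sf1
#3 stroke at J3
#4 stroke at J1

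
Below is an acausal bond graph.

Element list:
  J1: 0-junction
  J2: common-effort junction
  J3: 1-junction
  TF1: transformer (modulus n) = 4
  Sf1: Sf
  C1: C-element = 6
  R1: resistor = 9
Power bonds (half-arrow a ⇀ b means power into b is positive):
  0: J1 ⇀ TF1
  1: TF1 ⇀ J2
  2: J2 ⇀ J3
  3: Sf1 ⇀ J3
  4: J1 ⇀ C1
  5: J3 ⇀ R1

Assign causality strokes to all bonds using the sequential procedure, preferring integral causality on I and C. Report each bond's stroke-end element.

b0 →TF1
b1 →J2
b2 →J3
b3 →Sf1
b4 →J1
b5 →J3

b3 stroke at Sf1  (Sf1 fixes flow; stroke at Sf1)
b2 stroke at J3  (J3: bond 3 brought flow, rest push out)
b5 stroke at J3  (J3: bond 3 brought flow, rest push out)
b1 stroke at J2  (closing 0-jn rule on J2)
b0 stroke at TF1  (TF TF1: opposite of bond 1)
b4 stroke at J1  (only one effort-in slot at J1)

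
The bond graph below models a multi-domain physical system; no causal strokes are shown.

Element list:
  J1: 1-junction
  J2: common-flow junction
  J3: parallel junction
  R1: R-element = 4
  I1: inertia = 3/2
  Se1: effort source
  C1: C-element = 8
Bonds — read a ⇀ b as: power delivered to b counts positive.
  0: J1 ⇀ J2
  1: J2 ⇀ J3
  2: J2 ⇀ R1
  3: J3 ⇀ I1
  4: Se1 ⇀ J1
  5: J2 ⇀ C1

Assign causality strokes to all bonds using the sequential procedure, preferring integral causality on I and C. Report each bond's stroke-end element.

b4 →J1  (source Se1 imposes e)
b0 →J2  (closing 1-jn rule on J1)
b3 →I1  (prefer integral on I1)
b1 →J3  (J3: last free bond brings effort in)
b2 →J2  (1-jn J2 has f-setter on 1)
b5 →J2  (J2 flow already set via bond 1)

bond 0 |J2
bond 1 |J3
bond 2 |J2
bond 3 |I1
bond 4 |J1
bond 5 |J2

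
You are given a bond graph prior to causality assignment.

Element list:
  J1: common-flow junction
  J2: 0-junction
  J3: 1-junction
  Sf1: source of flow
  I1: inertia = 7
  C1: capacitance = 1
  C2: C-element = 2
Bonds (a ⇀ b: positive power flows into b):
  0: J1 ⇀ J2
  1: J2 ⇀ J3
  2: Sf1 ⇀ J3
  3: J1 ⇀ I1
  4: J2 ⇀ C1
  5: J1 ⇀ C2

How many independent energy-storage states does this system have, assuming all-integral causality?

β2 stroke at Sf1  (source Sf1 imposes f)
β1 stroke at J3  (1-jn J3 has f-setter on 2)
β3 stroke at I1  (I1 integral (f out))
β0 stroke at J1  (common-f at J1 fixed by 3)
β5 stroke at J1  (J1 flow already set via bond 3)
β4 stroke at J2  (J2 needs exactly one e-in)

3  (C1, C2, I1 all integral)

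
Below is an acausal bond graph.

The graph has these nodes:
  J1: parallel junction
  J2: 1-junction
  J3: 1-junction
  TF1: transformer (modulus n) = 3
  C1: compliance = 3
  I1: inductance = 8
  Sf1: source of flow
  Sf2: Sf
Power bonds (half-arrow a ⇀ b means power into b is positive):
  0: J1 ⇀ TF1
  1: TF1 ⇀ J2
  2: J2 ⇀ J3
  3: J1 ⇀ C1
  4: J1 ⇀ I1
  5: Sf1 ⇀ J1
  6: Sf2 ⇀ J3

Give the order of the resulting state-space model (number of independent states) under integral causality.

#5 →Sf1  (Sf1: flow source, stroke at near end)
#6 →Sf2  (Sf2: flow source, stroke at near end)
#2 →J3  (J3 flow already set via bond 6)
#1 →J2  (1-jn J2 has f-setter on 2)
#0 →TF1  (TF1: transformer flips bond 1)
#3 →J1  (C1: C, integral causality)
#4 →I1  (J1 effort already set via bond 3)

2  (C1, I1 all integral)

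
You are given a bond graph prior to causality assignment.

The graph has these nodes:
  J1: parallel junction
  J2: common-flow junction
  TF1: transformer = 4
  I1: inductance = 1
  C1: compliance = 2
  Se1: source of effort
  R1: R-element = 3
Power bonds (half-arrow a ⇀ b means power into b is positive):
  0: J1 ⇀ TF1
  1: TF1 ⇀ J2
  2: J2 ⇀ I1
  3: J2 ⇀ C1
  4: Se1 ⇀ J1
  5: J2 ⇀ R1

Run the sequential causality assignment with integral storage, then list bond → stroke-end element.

β4 →J1  (source Se1 imposes e)
β0 →TF1  (J1: bond 4 brought effort, rest push out)
β1 →J2  (TF1: transformer flips bond 0)
β2 →I1  (I1 integral (f out))
β3 →J2  (J2 flow already set via bond 2)
β5 →J2  (common-f at J2 fixed by 2)

#0 stroke→TF1
#1 stroke→J2
#2 stroke→I1
#3 stroke→J2
#4 stroke→J1
#5 stroke→J2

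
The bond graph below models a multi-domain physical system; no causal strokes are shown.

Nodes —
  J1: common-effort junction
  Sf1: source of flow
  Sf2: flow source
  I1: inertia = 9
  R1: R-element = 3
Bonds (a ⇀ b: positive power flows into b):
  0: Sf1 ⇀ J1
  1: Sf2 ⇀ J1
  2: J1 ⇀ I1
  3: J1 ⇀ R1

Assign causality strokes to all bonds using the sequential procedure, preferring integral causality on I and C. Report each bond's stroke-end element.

bond 0 stroke→Sf1  (Sf1 (Sf) sets flow on bond)
bond 1 stroke→Sf2  (Sf2 fixes flow; stroke at Sf2)
bond 2 stroke→I1  (I1 integral (f out))
bond 3 stroke→J1  (closing 0-jn rule on J1)

bond 0 stroke→Sf1
bond 1 stroke→Sf2
bond 2 stroke→I1
bond 3 stroke→J1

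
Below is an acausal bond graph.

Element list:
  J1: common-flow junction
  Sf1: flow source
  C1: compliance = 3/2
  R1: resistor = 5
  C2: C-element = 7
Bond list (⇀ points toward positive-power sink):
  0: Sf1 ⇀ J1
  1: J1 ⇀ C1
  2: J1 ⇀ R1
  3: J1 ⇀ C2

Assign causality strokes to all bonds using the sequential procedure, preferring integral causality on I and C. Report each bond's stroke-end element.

b0 |Sf1
b1 |J1
b2 |J1
b3 |J1

bond 0 |Sf1  (Sf1 fixes flow; stroke at Sf1)
bond 1 |J1  (common-f at J1 fixed by 0)
bond 2 |J1  (J1: bond 0 brought flow, rest push out)
bond 3 |J1  (common-f at J1 fixed by 0)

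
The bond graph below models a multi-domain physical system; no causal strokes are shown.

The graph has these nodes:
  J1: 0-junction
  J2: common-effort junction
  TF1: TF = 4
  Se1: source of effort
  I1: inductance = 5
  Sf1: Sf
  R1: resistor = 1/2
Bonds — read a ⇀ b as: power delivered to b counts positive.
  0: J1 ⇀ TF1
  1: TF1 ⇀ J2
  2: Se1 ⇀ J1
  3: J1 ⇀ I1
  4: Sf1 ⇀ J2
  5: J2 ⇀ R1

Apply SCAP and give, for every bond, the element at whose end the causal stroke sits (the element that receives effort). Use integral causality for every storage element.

b2 stroke→J1  (Se1 (Se) sets effort on bond)
b4 stroke→Sf1  (Sf1 fixes flow; stroke at Sf1)
b0 stroke→TF1  (0-jn J1 has e-setter on 2)
b3 stroke→I1  (J1: bond 2 brought effort, rest push out)
b1 stroke→J2  (TF TF1: opposite of bond 0)
b5 stroke→R1  (J2: bond 1 brought effort, rest push out)

#0 stroke→TF1
#1 stroke→J2
#2 stroke→J1
#3 stroke→I1
#4 stroke→Sf1
#5 stroke→R1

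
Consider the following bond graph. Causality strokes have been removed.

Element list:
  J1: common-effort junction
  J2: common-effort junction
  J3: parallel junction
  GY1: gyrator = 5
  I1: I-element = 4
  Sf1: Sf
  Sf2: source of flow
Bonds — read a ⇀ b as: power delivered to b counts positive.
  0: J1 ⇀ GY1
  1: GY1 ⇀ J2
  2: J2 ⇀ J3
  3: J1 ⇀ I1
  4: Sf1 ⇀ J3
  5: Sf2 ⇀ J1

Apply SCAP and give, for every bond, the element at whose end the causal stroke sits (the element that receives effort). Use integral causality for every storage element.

#4 →Sf1  (Sf1 (Sf) sets flow on bond)
#5 →Sf2  (source Sf2 imposes f)
#2 →J3  (J3: last free bond brings effort in)
#1 →J2  (J2: last free bond brings effort in)
#0 →J1  (GY1: gyrator matches bond 1)
#3 →I1  (J1: bond 0 brought effort, rest push out)

b0 |J1
b1 |J2
b2 |J3
b3 |I1
b4 |Sf1
b5 |Sf2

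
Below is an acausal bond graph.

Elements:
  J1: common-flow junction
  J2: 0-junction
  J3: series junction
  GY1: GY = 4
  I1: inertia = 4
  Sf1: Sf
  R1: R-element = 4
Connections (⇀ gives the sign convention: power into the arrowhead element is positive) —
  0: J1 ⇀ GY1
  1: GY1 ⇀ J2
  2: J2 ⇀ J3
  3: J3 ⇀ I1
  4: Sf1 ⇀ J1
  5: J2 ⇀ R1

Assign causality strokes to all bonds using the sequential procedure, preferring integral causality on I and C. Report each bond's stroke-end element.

b4 stroke→Sf1  (Sf1 fixes flow; stroke at Sf1)
b0 stroke→J1  (1-jn J1 has f-setter on 4)
b1 stroke→J2  (through GY1, causality inverts; strokes same side of GY1)
b2 stroke→J3  (0-jn J2 has e-setter on 1)
b5 stroke→R1  (common-e at J2 fixed by 1)
b3 stroke→I1  (J3 needs exactly one f-in)

bond 0 →J1
bond 1 →J2
bond 2 →J3
bond 3 →I1
bond 4 →Sf1
bond 5 →R1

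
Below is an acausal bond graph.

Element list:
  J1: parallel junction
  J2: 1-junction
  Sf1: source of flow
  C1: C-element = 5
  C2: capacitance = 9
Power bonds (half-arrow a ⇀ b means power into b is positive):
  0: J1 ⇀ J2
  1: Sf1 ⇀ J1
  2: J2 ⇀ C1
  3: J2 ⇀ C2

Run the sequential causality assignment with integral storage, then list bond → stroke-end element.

β1 stroke→Sf1  (Sf1: flow source, stroke at near end)
β0 stroke→J1  (closing 0-jn rule on J1)
β2 stroke→J2  (common-f at J2 fixed by 0)
β3 stroke→J2  (J2: bond 0 brought flow, rest push out)

bond 0 |J1
bond 1 |Sf1
bond 2 |J2
bond 3 |J2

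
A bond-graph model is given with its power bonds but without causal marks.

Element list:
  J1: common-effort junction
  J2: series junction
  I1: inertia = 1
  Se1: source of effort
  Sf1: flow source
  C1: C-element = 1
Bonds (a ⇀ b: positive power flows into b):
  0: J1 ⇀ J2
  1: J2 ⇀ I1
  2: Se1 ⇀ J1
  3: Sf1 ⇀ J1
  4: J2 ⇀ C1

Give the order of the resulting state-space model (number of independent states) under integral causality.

2  (C1, I1 all integral)

bond 2 stroke at J1  (Se1: effort source, stroke at far end)
bond 3 stroke at Sf1  (source Sf1 imposes f)
bond 0 stroke at J2  (J1: bond 2 brought effort, rest push out)
bond 1 stroke at I1  (I1: I, integral causality)
bond 4 stroke at J2  (J2: bond 1 brought flow, rest push out)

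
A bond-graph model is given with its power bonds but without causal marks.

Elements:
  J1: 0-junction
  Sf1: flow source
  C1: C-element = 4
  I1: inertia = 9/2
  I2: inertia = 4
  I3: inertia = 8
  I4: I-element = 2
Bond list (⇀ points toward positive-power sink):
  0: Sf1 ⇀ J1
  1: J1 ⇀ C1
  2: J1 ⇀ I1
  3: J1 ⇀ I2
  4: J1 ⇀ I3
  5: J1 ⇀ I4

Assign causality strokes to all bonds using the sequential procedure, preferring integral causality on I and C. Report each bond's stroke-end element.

#0 →Sf1  (source Sf1 imposes f)
#1 →J1  (C1 outputs effort q/C1)
#2 →I1  (common-e at J1 fixed by 1)
#3 →I2  (0-jn J1 has e-setter on 1)
#4 →I3  (J1 effort already set via bond 1)
#5 →I4  (0-jn J1 has e-setter on 1)

β0 →Sf1
β1 →J1
β2 →I1
β3 →I2
β4 →I3
β5 →I4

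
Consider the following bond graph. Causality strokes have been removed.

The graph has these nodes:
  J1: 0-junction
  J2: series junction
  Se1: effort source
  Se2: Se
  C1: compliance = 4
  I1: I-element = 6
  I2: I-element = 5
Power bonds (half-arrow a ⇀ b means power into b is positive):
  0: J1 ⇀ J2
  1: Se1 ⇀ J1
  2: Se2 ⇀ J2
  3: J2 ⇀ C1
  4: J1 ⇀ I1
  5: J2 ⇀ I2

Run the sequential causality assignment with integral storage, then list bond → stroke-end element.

#0 stroke at J2
#1 stroke at J1
#2 stroke at J2
#3 stroke at J2
#4 stroke at I1
#5 stroke at I2

bond 1 |J1  (source Se1 imposes e)
bond 2 |J2  (Se2 fixes effort; stroke away)
bond 0 |J2  (J1 effort already set via bond 1)
bond 4 |I1  (J1 effort already set via bond 1)
bond 3 |J2  (C1: C, integral causality)
bond 5 |I2  (J2 needs exactly one f-in)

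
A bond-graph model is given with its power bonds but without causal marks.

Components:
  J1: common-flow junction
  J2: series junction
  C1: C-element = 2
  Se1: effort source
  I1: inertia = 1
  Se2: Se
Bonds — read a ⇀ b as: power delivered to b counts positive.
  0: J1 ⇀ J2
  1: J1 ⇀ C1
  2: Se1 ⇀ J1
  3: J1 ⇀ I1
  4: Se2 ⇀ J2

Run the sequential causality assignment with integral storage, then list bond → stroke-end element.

#2 stroke→J1  (source Se1 imposes e)
#4 stroke→J2  (Se2 (Se) sets effort on bond)
#0 stroke→J1  (J2: last free bond brings flow in)
#1 stroke→J1  (C1: C, integral causality)
#3 stroke→I1  (only one flow-in slot at J1)

bond 0 →J1
bond 1 →J1
bond 2 →J1
bond 3 →I1
bond 4 →J2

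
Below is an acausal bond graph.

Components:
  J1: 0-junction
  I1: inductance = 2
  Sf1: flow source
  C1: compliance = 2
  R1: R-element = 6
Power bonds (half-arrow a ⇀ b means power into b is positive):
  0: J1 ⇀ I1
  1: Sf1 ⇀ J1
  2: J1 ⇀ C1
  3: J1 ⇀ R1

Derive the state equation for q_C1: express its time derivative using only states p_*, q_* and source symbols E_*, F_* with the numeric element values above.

b1 →Sf1  (Sf1: flow source, stroke at near end)
b0 →I1  (I1 integral (f out))
b2 →J1  (C1 integral (e out))
b3 →R1  (J1: bond 2 brought effort, rest push out)

dq_C1/dt = F_Sf1 - p_I1/2 - q_C1/12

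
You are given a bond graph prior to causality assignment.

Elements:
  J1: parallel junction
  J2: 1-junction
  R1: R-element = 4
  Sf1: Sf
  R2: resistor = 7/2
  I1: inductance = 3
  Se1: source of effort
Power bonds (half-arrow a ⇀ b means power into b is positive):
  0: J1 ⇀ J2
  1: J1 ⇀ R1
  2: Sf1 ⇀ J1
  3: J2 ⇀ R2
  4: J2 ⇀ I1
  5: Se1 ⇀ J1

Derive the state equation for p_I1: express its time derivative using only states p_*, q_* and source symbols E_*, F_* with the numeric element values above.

β2 stroke→Sf1  (Sf1: flow source, stroke at near end)
β5 stroke→J1  (source Se1 imposes e)
β0 stroke→J2  (common-e at J1 fixed by 5)
β1 stroke→R1  (J1 effort already set via bond 5)
β4 stroke→I1  (prefer integral on I1)
β3 stroke→J2  (J2 flow already set via bond 4)

dp_I1/dt = E_Se1 - 7*p_I1/6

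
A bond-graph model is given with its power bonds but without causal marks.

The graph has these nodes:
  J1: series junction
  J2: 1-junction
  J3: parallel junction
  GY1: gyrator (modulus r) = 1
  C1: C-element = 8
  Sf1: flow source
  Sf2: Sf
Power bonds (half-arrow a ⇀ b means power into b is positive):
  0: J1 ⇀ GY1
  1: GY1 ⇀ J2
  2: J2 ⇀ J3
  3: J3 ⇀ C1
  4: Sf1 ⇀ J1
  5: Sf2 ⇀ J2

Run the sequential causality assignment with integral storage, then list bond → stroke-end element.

bond 4 →Sf1  (Sf1 (Sf) sets flow on bond)
bond 5 →Sf2  (Sf2: flow source, stroke at near end)
bond 0 →J1  (J1 flow already set via bond 4)
bond 1 →J2  (J2 flow already set via bond 5)
bond 2 →J2  (1-jn J2 has f-setter on 5)
bond 3 →J3  (closing 0-jn rule on J3)

b0 →J1
b1 →J2
b2 →J2
b3 →J3
b4 →Sf1
b5 →Sf2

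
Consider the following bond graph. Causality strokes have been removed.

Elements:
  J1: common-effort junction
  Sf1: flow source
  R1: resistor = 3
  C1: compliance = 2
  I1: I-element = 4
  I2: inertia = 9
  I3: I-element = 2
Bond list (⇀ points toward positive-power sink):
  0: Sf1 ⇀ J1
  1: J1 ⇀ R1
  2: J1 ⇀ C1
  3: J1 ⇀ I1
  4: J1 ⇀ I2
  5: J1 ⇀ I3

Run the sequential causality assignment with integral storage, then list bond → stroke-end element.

bond 0 stroke at Sf1
bond 1 stroke at R1
bond 2 stroke at J1
bond 3 stroke at I1
bond 4 stroke at I2
bond 5 stroke at I3

β0 stroke→Sf1  (Sf1 fixes flow; stroke at Sf1)
β2 stroke→J1  (C1 outputs effort q/C1)
β1 stroke→R1  (common-e at J1 fixed by 2)
β3 stroke→I1  (0-jn J1 has e-setter on 2)
β4 stroke→I2  (0-jn J1 has e-setter on 2)
β5 stroke→I3  (0-jn J1 has e-setter on 2)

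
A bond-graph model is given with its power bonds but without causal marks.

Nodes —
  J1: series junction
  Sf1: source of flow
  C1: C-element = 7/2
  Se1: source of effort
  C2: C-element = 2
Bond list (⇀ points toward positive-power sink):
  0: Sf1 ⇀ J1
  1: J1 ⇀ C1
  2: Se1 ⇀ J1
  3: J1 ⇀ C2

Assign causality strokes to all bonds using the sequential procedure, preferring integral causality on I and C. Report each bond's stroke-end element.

#0 stroke→Sf1
#1 stroke→J1
#2 stroke→J1
#3 stroke→J1

bond 0 stroke at Sf1  (Sf1 (Sf) sets flow on bond)
bond 2 stroke at J1  (Se1 fixes effort; stroke away)
bond 1 stroke at J1  (J1 flow already set via bond 0)
bond 3 stroke at J1  (J1: bond 0 brought flow, rest push out)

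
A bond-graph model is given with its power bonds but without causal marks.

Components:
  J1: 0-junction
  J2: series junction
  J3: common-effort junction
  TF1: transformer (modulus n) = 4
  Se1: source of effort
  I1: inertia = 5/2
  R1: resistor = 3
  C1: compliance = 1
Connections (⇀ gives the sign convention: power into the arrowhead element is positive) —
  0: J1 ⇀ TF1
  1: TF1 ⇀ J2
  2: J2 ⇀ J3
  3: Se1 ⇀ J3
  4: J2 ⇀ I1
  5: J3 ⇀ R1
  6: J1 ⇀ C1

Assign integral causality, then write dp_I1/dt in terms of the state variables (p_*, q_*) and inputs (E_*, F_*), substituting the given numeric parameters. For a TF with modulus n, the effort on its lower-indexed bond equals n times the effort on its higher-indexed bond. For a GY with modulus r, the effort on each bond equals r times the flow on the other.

dp_I1/dt = -E_Se1 + q_C1/4

#3 stroke→J3  (Se1: effort source, stroke at far end)
#2 stroke→J2  (J3: bond 3 brought effort, rest push out)
#5 stroke→R1  (0-jn J3 has e-setter on 3)
#4 stroke→I1  (I1 outputs flow p/I1)
#1 stroke→J2  (J2 flow already set via bond 4)
#0 stroke→TF1  (TF1 one-in-one-out from 1)
#6 stroke→J1  (J1 needs exactly one e-in)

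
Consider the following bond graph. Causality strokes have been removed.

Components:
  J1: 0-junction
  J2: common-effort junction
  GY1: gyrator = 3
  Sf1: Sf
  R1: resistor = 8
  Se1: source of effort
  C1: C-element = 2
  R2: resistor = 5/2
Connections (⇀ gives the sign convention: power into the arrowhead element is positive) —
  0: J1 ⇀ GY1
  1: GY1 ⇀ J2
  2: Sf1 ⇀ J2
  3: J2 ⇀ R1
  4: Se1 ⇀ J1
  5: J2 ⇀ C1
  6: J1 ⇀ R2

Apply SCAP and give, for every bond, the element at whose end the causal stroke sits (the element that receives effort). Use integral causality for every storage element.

β2 stroke at Sf1  (Sf1: flow source, stroke at near end)
β4 stroke at J1  (Se1 fixes effort; stroke away)
β0 stroke at GY1  (J1: bond 4 brought effort, rest push out)
β6 stroke at R2  (common-e at J1 fixed by 4)
β1 stroke at GY1  (GY1 both-in/both-out from 0)
β5 stroke at J2  (C1: C, integral causality)
β3 stroke at R1  (J2 effort already set via bond 5)

bond 0 |GY1
bond 1 |GY1
bond 2 |Sf1
bond 3 |R1
bond 4 |J1
bond 5 |J2
bond 6 |R2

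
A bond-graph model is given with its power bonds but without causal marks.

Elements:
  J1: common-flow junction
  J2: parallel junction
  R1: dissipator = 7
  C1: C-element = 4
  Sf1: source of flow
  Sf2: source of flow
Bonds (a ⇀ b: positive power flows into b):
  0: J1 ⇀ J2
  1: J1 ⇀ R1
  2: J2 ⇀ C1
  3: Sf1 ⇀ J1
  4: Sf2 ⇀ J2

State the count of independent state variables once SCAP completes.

bond 3 |Sf1  (Sf1 (Sf) sets flow on bond)
bond 4 |Sf2  (Sf2 (Sf) sets flow on bond)
bond 0 |J1  (J1 flow already set via bond 3)
bond 1 |J1  (1-jn J1 has f-setter on 3)
bond 2 |J2  (closing 0-jn rule on J2)

1  (C1 all integral)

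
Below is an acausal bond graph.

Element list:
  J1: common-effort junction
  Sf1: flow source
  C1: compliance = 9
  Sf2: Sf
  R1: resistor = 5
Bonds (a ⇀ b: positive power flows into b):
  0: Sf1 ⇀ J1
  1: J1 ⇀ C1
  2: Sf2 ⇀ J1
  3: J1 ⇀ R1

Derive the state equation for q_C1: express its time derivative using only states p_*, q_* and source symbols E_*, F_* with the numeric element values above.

#0 stroke at Sf1  (Sf1: flow source, stroke at near end)
#2 stroke at Sf2  (Sf2 (Sf) sets flow on bond)
#1 stroke at J1  (C1 integral (e out))
#3 stroke at R1  (J1: bond 1 brought effort, rest push out)

dq_C1/dt = F_Sf1 + F_Sf2 - q_C1/45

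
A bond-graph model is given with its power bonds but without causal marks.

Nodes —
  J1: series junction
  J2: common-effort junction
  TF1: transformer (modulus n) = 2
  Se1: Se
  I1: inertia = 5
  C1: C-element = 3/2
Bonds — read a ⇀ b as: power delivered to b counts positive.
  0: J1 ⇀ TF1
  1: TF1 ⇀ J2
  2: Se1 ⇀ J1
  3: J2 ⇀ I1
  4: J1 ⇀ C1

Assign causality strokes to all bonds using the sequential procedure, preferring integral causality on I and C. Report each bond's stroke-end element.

#0 stroke→TF1
#1 stroke→J2
#2 stroke→J1
#3 stroke→I1
#4 stroke→J1

β2 |J1  (source Se1 imposes e)
β3 |I1  (I1 integral (f out))
β1 |J2  (J2: last free bond brings effort in)
β0 |TF1  (TF1: transformer flips bond 1)
β4 |J1  (J1 flow already set via bond 0)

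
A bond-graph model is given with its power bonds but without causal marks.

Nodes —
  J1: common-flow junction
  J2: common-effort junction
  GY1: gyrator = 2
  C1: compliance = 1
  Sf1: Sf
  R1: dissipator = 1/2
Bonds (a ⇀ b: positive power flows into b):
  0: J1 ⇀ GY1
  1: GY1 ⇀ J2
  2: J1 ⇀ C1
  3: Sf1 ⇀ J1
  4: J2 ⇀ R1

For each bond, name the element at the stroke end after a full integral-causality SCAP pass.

b0 stroke→J1
b1 stroke→J2
b2 stroke→J1
b3 stroke→Sf1
b4 stroke→R1

#3 →Sf1  (source Sf1 imposes f)
#0 →J1  (J1: bond 3 brought flow, rest push out)
#2 →J1  (1-jn J1 has f-setter on 3)
#1 →J2  (GY GY1: same side as bond 0)
#4 →R1  (J2: bond 1 brought effort, rest push out)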